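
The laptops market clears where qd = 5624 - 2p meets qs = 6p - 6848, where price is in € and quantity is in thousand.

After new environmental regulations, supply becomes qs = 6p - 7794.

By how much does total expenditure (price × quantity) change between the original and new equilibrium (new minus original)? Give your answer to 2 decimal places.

Before the shock: 5624 - 2p = 6p - 6848 ⇒ 12472 = 8p ⇒ p = 1559, q = 2506.
The new curves are qd = 5624 - 2p (demand) and qs = 6p - 7794 (supply).
Equate the new curves: 5624 - 2p = 6p - 7794, giving 13418 = 8p, p = 1677.25, q = 2269.5.
Expenditure moves from 1559×2506 = 3906854 to 1677.25×2269.5 = 3806518.875; change = -100335.13.

-100335.13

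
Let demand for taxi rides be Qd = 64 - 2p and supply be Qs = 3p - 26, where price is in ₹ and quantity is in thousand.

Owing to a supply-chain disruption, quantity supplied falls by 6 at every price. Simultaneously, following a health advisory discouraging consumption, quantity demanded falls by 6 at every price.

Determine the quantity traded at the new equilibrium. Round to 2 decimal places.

22.00

Before the shock: 64 - 2p = 3p - 26 ⇒ 90 = 5p ⇒ p = 18, Q = 28.
With the change applied: demand Qd = 58 - 2p, supply Qs = 3p - 32.
Equate the new curves: 58 - 2p = 3p - 32, giving 90 = 5p, p = 18, Q = 22.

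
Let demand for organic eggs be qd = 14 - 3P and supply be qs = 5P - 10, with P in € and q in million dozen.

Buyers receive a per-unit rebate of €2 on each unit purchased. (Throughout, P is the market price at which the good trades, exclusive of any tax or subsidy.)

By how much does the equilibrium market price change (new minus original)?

Initially, 14 - 3P = 5P - 10, so 24 = 8P and P = 3, q = 5.
Since buyers' out-of-pocket price is the market price minus the rebate, the effective demand curve becomes qd = 20 - 3P.
Setting them equal: 20 - 3P = 5P - 10 → 30 = 8P, so P = 3.75 and q = 8.75.
ΔP = 3.75 − 3 = +0.75.

+0.75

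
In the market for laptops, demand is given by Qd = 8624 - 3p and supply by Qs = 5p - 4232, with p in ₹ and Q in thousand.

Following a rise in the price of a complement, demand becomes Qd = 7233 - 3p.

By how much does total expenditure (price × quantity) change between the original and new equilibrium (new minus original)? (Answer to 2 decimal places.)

-1907169.67

Solve the original market: 8624 - 3p = 5p - 4232, hence p = 1607 and Q = 3803.
The new curves are Qd = 7233 - 3p (demand) and Qs = 5p - 4232 (supply).
Equate the new curves: 7233 - 3p = 5p - 4232, giving 11465 = 8p, p = 1433.125, Q = 2933.625.
Expenditure moves from 1607×3803 = 6111421 to 1433.125×2933.625 = 4204251.328125; change = -1907169.67.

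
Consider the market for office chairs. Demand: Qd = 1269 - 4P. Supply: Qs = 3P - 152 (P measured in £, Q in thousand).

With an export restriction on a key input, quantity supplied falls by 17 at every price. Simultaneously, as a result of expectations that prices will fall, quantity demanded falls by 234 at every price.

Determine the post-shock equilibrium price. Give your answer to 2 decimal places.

Solve the original market: 1269 - 4P = 3P - 152, hence P = 203 and Q = 457.
The shock moves the curves to Qd = 1035 - 4P and Qs = 3P - 169.
Setting them equal: 1035 - 4P = 3P - 169 → 1204 = 7P, so P = 172 and Q = 347.

172.00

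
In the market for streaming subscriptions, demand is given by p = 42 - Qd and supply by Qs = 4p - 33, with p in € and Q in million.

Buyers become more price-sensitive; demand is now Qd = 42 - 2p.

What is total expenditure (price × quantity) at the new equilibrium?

212.5

Initially, 42 - p = 4p - 33, so 75 = 5p and p = 15, Q = 27.
The new curves are Qd = 42 - 2p (demand) and Qs = 4p - 33 (supply).
New equilibrium: 42 - 2p = 4p - 33 ⇒ 75 = 6p ⇒ p = 12.5, Q = 17.
New expenditure = 12.5 × 17 = 212.5.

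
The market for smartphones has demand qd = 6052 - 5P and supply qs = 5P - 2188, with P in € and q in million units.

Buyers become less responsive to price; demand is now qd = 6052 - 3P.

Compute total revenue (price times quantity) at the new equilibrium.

3050860

Original equilibrium: 6052 - 5P = 5P - 2188 gives 8240 = 10P, so P = 824 and q = 1932.
After the shift, demand is qd = 6052 - 3P and supply is qs = 5P - 2188.
Equate the new curves: 6052 - 3P = 5P - 2188, giving 8240 = 8P, P = 1030, q = 2962.
New expenditure = 1030 × 2962 = 3050860.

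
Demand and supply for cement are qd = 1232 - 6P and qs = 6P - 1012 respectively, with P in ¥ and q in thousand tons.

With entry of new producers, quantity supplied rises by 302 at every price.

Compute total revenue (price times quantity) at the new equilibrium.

42238.5

Solve the original market: 1232 - 6P = 6P - 1012, hence P = 187 and q = 110.
After the shift, demand is qd = 1232 - 6P and supply is qs = 6P - 710.
New equilibrium: 1232 - 6P = 6P - 710 ⇒ 1942 = 12P ⇒ P = 971/6 ≈ 161.8333, q = 261.
New expenditure = 161.8333 × 261 = 42238.5.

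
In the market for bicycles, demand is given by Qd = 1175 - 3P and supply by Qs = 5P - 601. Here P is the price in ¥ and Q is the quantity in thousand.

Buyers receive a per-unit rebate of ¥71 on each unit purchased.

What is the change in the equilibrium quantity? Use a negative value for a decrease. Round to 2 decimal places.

Initially, 1175 - 3P = 5P - 601, so 1776 = 8P and P = 222, Q = 509.
Since buyers' out-of-pocket price is the market price minus the rebate, the effective demand curve becomes Qd = 1388 - 3P.
Equate the new curves: 1388 - 3P = 5P - 601, giving 1989 = 8P, P = 248.625, Q = 642.125.
ΔQ = 642.125 − 509 = +133.13.

+133.13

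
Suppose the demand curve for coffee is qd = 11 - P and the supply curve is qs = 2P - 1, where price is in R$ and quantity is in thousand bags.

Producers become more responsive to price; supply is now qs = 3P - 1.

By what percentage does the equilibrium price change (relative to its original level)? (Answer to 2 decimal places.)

-25.00

Before the shock: 11 - P = 2P - 1 ⇒ 12 = 3P ⇒ P = 4, q = 7.
The shock moves the curves to qd = 11 - P and qs = 3P - 1.
Equate the new curves: 11 - P = 3P - 1, giving 12 = 4P, P = 3, q = 8.
%ΔP = (3 − 4) / 4 × 100 = -25.00%.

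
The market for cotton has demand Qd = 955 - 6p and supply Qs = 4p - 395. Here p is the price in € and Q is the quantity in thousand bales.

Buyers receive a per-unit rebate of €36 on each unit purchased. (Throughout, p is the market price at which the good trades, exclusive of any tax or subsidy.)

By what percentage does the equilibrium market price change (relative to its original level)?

Initially, 955 - 6p = 4p - 395, so 1350 = 10p and p = 135, Q = 145.
Since buyers' out-of-pocket price is the market price minus the rebate, the effective demand curve becomes Qd = 1171 - 6p.
Clearing the new market: 1171 - 6p = 4p - 395, so p = 156.6 and Q = 231.4.
%Δp = (156.6 − 135) / 135 × 100 = +16%.

+16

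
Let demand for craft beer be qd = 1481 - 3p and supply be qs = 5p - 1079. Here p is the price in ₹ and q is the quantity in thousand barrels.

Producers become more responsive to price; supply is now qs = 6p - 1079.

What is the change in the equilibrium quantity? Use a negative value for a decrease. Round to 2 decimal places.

+106.67

Original equilibrium: 1481 - 3p = 5p - 1079 gives 2560 = 8p, so p = 320 and q = 521.
The shock moves the curves to qd = 1481 - 3p and qs = 6p - 1079.
Equate the new curves: 1481 - 3p = 6p - 1079, giving 2560 = 9p, p = 2560/9 ≈ 284.4444, q = 1883/3 ≈ 627.6667.
Δq = 627.6667 − 521 = +106.67.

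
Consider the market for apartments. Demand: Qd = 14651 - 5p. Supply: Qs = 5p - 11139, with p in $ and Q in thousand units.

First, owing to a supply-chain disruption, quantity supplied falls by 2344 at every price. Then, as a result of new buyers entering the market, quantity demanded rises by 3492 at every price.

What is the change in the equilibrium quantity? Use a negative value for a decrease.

+574

Original equilibrium: 14651 - 5p = 5p - 11139 gives 25790 = 10p, so p = 2579 and Q = 1756.
With the change applied: demand Qd = 18143 - 5p, supply Qs = 5p - 13483.
Setting them equal: 18143 - 5p = 5p - 13483 → 31626 = 10p, so p = 3162.6 and Q = 2330.
ΔQ = 2330 − 1756 = +574.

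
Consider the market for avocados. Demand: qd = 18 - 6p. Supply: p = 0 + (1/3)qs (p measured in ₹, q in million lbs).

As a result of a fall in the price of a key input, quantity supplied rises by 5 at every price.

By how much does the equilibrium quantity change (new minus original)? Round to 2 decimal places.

+3.33

Solve the original market: 18 - 6p = 3p, hence p = 2 and q = 6.
The new curves are qd = 18 - 6p (demand) and qs = 3p + 5 (supply).
Equate the new curves: 18 - 6p = 3p + 5, giving 13 = 9p, p = 13/9 ≈ 1.4444, q = 28/3 ≈ 9.3333.
Δq = 9.3333 − 6 = +3.33.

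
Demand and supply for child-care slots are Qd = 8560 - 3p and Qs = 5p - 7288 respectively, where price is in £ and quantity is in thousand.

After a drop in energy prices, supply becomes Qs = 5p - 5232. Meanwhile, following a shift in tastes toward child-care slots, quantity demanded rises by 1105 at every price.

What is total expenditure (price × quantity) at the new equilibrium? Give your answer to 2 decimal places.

Before the shock: 8560 - 3p = 5p - 7288 ⇒ 15848 = 8p ⇒ p = 1981, Q = 2617.
The new curves are Qd = 9665 - 3p (demand) and Qs = 5p - 5232 (supply).
Equate the new curves: 9665 - 3p = 5p - 5232, giving 14897 = 8p, p = 1862.125, Q = 4078.625.
New expenditure = 1862.125 × 4078.625 = 7594909.58.

7594909.58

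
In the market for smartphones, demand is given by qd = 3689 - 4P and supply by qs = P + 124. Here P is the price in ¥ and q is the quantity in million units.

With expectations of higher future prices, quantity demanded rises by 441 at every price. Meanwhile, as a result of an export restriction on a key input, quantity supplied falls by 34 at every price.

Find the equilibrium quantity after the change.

898

Solve the original market: 3689 - 4P = P + 124, hence P = 713 and q = 837.
With the change applied: demand qd = 4130 - 4P, supply qs = P + 90.
New equilibrium: 4130 - 4P = P + 90 ⇒ 4040 = 5P ⇒ P = 808, q = 898.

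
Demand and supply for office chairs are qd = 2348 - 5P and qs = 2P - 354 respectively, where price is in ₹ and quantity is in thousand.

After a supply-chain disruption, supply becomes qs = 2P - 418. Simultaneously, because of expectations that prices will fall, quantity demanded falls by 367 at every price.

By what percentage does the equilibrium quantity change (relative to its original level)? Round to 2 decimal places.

-36.02

Solve the original market: 2348 - 5P = 2P - 354, hence P = 386 and q = 418.
With the change applied: demand qd = 1981 - 5P, supply qs = 2P - 418.
Setting them equal: 1981 - 5P = 2P - 418 → 2399 = 7P, so P = 2399/7 ≈ 342.7143 and q = 1872/7 ≈ 267.4286.
%Δq = (267.4286 − 418) / 418 × 100 = -36.02%.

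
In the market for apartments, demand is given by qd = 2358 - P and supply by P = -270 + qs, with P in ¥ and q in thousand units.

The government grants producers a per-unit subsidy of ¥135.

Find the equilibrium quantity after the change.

Before the shock: 2358 - P = P + 270 ⇒ 2088 = 2P ⇒ P = 1044, q = 1314.
Since sellers receive the price plus the subsidy, the effective supply curve becomes qs = P + 405.
New equilibrium: 2358 - P = P + 405 ⇒ 1953 = 2P ⇒ P = 976.5, q = 1381.5.

1381.5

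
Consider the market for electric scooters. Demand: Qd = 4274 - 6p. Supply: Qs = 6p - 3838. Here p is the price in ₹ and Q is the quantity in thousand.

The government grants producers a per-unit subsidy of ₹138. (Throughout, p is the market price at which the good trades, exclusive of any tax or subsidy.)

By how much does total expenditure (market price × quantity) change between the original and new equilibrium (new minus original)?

+236256

Solve the original market: 4274 - 6p = 6p - 3838, hence p = 676 and Q = 218.
Since sellers receive the price plus the subsidy, the effective supply curve becomes Qs = 6p - 3010.
Equate the new curves: 4274 - 6p = 6p - 3010, giving 7284 = 12p, p = 607, Q = 632.
Expenditure moves from 676×218 = 147368 to 607×632 = 383624; change = +236256.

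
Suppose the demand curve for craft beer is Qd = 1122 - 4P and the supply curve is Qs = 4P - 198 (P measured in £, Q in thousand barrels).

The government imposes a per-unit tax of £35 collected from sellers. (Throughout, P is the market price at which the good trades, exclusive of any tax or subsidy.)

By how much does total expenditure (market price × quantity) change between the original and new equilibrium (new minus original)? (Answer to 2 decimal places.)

-4690.00

Solve the original market: 1122 - 4P = 4P - 198, hence P = 165 and Q = 462.
Since sellers keep the price net of the tax, the effective supply curve becomes Qs = 4P - 338.
Clearing the new market: 1122 - 4P = 4P - 338, so P = 182.5 and Q = 392.
Expenditure moves from 165×462 = 76230 to 182.5×392 = 71540; change = -4690.00.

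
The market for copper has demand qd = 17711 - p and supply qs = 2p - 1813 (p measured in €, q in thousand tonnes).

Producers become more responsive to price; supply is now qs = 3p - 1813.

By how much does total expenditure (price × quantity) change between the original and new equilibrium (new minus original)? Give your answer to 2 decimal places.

Original equilibrium: 17711 - p = 2p - 1813 gives 19524 = 3p, so p = 6508 and q = 11203.
The shock moves the curves to qd = 17711 - p and qs = 3p - 1813.
New equilibrium: 17711 - p = 3p - 1813 ⇒ 19524 = 4p ⇒ p = 4881, q = 12830.
Expenditure moves from 6508×11203 = 72909124 to 4881×12830 = 62623230; change = -10285894.00.

-10285894.00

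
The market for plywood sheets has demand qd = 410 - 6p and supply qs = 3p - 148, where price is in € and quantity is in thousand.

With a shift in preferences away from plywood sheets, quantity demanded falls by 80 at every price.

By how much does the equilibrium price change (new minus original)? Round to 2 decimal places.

-8.89

Original equilibrium: 410 - 6p = 3p - 148 gives 558 = 9p, so p = 62 and q = 38.
The shock moves the curves to qd = 330 - 6p and qs = 3p - 148.
New equilibrium: 330 - 6p = 3p - 148 ⇒ 478 = 9p ⇒ p = 478/9 ≈ 53.1111, q = 34/3 ≈ 11.3333.
Δp = 53.1111 − 62 = -8.89.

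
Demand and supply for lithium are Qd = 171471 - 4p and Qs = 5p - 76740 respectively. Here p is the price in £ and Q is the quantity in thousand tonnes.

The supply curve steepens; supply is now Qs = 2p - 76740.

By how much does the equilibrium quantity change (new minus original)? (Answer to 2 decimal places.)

-55158.00

Before the shock: 171471 - 4p = 5p - 76740 ⇒ 248211 = 9p ⇒ p = 27579, Q = 61155.
With the change applied: demand Qd = 171471 - 4p, supply Qs = 2p - 76740.
Setting them equal: 171471 - 4p = 2p - 76740 → 248211 = 6p, so p = 41368.5 and Q = 5997.
ΔQ = 5997 − 61155 = -55158.00.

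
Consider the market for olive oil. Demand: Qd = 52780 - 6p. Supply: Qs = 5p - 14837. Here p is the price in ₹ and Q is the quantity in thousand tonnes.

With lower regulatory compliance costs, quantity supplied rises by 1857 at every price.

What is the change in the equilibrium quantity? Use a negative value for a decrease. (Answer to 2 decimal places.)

Original equilibrium: 52780 - 6p = 5p - 14837 gives 67617 = 11p, so p = 6147 and Q = 15898.
With the change applied: demand Qd = 52780 - 6p, supply Qs = 5p - 12980.
Setting them equal: 52780 - 6p = 5p - 12980 → 65760 = 11p, so p = 65760/11 ≈ 5978.1818 and Q = 186020/11 ≈ 16910.9091.
ΔQ = 16910.9091 − 15898 = +1012.91.

+1012.91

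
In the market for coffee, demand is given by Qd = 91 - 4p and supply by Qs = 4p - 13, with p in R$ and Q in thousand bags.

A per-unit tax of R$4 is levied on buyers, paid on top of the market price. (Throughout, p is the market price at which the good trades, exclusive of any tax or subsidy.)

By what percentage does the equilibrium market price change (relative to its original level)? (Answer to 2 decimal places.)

-15.38

Before the shock: 91 - 4p = 4p - 13 ⇒ 104 = 8p ⇒ p = 13, Q = 39.
Since buyers pay the price plus the tax, the effective demand curve becomes Qd = 75 - 4p.
New equilibrium: 75 - 4p = 4p - 13 ⇒ 88 = 8p ⇒ p = 11, Q = 31.
%Δp = (11 − 13) / 13 × 100 = -15.38%.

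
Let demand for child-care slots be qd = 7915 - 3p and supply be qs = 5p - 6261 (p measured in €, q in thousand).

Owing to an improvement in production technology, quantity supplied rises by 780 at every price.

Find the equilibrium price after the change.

Original equilibrium: 7915 - 3p = 5p - 6261 gives 14176 = 8p, so p = 1772 and q = 2599.
With the change applied: demand qd = 7915 - 3p, supply qs = 5p - 5481.
New equilibrium: 7915 - 3p = 5p - 5481 ⇒ 13396 = 8p ⇒ p = 1674.5, q = 2891.5.

1674.5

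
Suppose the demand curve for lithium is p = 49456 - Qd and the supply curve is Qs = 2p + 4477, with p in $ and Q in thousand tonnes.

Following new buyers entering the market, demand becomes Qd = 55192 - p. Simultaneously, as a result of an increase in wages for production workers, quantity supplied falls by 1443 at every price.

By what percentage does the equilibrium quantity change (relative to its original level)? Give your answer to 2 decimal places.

Original equilibrium: 49456 - p = 2p + 4477 gives 44979 = 3p, so p = 14993 and Q = 34463.
With the change applied: demand Qd = 55192 - p, supply Qs = 2p + 3034.
New equilibrium: 55192 - p = 2p + 3034 ⇒ 52158 = 3p ⇒ p = 17386, Q = 37806.
%ΔQ = (37806 − 34463) / 34463 × 100 = +9.70%.

+9.70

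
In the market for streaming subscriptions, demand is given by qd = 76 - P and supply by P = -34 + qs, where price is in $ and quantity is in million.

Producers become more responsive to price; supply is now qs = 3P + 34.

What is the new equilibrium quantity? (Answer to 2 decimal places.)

Solve the original market: 76 - P = P + 34, hence P = 21 and q = 55.
The new curves are qd = 76 - P (demand) and qs = 3P + 34 (supply).
New equilibrium: 76 - P = 3P + 34 ⇒ 42 = 4P ⇒ P = 10.5, q = 65.5.

65.50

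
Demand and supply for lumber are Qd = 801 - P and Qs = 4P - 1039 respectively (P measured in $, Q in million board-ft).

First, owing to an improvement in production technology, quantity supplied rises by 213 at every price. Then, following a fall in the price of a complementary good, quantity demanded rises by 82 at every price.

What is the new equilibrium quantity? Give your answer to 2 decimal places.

541.20

Before the shock: 801 - P = 4P - 1039 ⇒ 1840 = 5P ⇒ P = 368, Q = 433.
The shock moves the curves to Qd = 883 - P and Qs = 4P - 826.
Setting them equal: 883 - P = 4P - 826 → 1709 = 5P, so P = 341.8 and Q = 541.2.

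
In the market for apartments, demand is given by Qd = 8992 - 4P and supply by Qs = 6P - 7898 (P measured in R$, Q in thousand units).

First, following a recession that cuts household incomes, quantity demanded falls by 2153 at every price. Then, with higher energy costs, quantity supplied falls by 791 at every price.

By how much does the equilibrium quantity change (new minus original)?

-1608.2

Before the shock: 8992 - 4P = 6P - 7898 ⇒ 16890 = 10P ⇒ P = 1689, Q = 2236.
The shock moves the curves to Qd = 6839 - 4P and Qs = 6P - 8689.
New equilibrium: 6839 - 4P = 6P - 8689 ⇒ 15528 = 10P ⇒ P = 1552.8, Q = 627.8.
ΔQ = 627.8 − 2236 = -1608.2.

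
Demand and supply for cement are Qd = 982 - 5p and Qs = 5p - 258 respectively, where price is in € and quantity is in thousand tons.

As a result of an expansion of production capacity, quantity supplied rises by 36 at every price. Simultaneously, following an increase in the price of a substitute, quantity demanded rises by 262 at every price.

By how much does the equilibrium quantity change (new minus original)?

Solve the original market: 982 - 5p = 5p - 258, hence p = 124 and Q = 362.
After the shift, demand is Qd = 1244 - 5p and supply is Qs = 5p - 222.
Equate the new curves: 1244 - 5p = 5p - 222, giving 1466 = 10p, p = 146.6, Q = 511.
ΔQ = 511 − 362 = +149.

+149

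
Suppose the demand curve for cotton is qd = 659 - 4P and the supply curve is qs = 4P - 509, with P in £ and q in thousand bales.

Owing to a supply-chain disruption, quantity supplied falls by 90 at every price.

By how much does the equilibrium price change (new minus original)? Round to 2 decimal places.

Original equilibrium: 659 - 4P = 4P - 509 gives 1168 = 8P, so P = 146 and q = 75.
After the shift, demand is qd = 659 - 4P and supply is qs = 4P - 599.
Clearing the new market: 659 - 4P = 4P - 599, so P = 157.25 and q = 30.
ΔP = 157.25 − 146 = +11.25.

+11.25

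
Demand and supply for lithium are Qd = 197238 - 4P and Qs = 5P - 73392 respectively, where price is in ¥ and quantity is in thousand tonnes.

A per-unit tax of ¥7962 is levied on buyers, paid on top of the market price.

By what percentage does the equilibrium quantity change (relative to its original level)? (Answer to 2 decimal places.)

Solve the original market: 197238 - 4P = 5P - 73392, hence P = 30070 and Q = 76958.
Since buyers pay the price plus the tax, the effective demand curve becomes Qd = 165390 - 4P.
Setting them equal: 165390 - 4P = 5P - 73392 → 238782 = 9P, so P = 79594/3 ≈ 26531.3333 and Q = 177794/3 ≈ 59264.6667.
%ΔQ = (59264.6667 − 76958) / 76958 × 100 = -22.99%.

-22.99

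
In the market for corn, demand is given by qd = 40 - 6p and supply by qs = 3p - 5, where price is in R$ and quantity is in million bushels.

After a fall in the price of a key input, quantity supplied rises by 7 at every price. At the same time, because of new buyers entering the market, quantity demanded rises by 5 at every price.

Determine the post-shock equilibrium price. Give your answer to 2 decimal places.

Solve the original market: 40 - 6p = 3p - 5, hence p = 5 and q = 10.
The new curves are qd = 45 - 6p (demand) and qs = 3p + 2 (supply).
Equate the new curves: 45 - 6p = 3p + 2, giving 43 = 9p, p = 43/9 ≈ 4.7778, q = 49/3 ≈ 16.3333.

4.78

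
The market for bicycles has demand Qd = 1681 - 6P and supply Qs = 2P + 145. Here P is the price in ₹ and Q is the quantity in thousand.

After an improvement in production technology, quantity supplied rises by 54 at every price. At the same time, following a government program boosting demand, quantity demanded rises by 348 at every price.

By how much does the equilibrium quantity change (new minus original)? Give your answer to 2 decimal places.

+127.50

Solve the original market: 1681 - 6P = 2P + 145, hence P = 192 and Q = 529.
With the change applied: demand Qd = 2029 - 6P, supply Qs = 2P + 199.
New equilibrium: 2029 - 6P = 2P + 199 ⇒ 1830 = 8P ⇒ P = 228.75, Q = 656.5.
ΔQ = 656.5 − 529 = +127.50.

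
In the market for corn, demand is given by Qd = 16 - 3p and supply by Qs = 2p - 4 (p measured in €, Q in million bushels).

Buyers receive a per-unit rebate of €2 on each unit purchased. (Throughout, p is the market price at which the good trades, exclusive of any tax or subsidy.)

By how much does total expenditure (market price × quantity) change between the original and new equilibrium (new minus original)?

Before the shock: 16 - 3p = 2p - 4 ⇒ 20 = 5p ⇒ p = 4, Q = 4.
Since buyers' out-of-pocket price is the market price minus the rebate, the effective demand curve becomes Qd = 22 - 3p.
Clearing the new market: 22 - 3p = 2p - 4, so p = 5.2 and Q = 6.4.
Expenditure moves from 4×4 = 16 to 5.2×6.4 = 33.28; change = +17.28.

+17.28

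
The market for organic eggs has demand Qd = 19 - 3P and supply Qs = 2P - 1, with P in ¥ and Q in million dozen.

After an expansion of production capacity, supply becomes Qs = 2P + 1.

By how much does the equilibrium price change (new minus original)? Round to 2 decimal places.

-0.40

Solve the original market: 19 - 3P = 2P - 1, hence P = 4 and Q = 7.
After the shift, demand is Qd = 19 - 3P and supply is Qs = 2P + 1.
Clearing the new market: 19 - 3P = 2P + 1, so P = 3.6 and Q = 8.2.
ΔP = 3.6 − 4 = -0.40.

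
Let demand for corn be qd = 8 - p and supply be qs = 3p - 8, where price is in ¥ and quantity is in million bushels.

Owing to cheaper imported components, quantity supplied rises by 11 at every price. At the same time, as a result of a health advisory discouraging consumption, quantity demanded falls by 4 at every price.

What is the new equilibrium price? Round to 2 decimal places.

Initially, 8 - p = 3p - 8, so 16 = 4p and p = 4, q = 4.
The new curves are qd = 4 - p (demand) and qs = 3p + 3 (supply).
Setting them equal: 4 - p = 3p + 3 → 1 = 4p, so p = 0.25 and q = 3.75.

0.25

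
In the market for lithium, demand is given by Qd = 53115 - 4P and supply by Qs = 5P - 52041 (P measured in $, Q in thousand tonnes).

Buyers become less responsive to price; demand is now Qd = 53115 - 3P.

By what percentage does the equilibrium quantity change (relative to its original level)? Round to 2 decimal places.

Before the shock: 53115 - 4P = 5P - 52041 ⇒ 105156 = 9P ⇒ P = 11684, Q = 6379.
The shock moves the curves to Qd = 53115 - 3P and Qs = 5P - 52041.
New equilibrium: 53115 - 3P = 5P - 52041 ⇒ 105156 = 8P ⇒ P = 13144.5, Q = 13681.5.
%ΔQ = (13681.5 − 6379) / 6379 × 100 = +114.48%.

+114.48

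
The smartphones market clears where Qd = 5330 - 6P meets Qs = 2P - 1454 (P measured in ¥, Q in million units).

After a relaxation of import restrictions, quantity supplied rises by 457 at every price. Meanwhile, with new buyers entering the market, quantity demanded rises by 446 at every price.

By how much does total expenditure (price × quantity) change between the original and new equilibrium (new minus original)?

Initially, 5330 - 6P = 2P - 1454, so 6784 = 8P and P = 848, Q = 242.
With the change applied: demand Qd = 5776 - 6P, supply Qs = 2P - 997.
Equate the new curves: 5776 - 6P = 2P - 997, giving 6773 = 8P, P = 846.625, Q = 696.25.
Expenditure moves from 848×242 = 205216 to 846.625×696.25 = 589462.65625; change = +384246.65625.

+384246.65625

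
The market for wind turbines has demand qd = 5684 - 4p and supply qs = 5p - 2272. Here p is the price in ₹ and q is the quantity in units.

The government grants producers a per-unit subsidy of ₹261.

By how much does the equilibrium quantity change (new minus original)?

Initially, 5684 - 4p = 5p - 2272, so 7956 = 9p and p = 884, q = 2148.
Since sellers receive the price plus the subsidy, the effective supply curve becomes qs = 5p - 967.
New equilibrium: 5684 - 4p = 5p - 967 ⇒ 6651 = 9p ⇒ p = 739, q = 2728.
Δq = 2728 − 2148 = +580.

+580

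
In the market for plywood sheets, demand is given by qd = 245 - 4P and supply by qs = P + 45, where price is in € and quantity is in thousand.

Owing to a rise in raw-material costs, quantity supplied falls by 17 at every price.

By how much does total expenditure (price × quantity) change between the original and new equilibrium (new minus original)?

Before the shock: 245 - 4P = P + 45 ⇒ 200 = 5P ⇒ P = 40, q = 85.
After the shift, demand is qd = 245 - 4P and supply is qs = P + 28.
Clearing the new market: 245 - 4P = P + 28, so P = 43.4 and q = 71.4.
Expenditure moves from 40×85 = 3400 to 43.4×71.4 = 3098.76; change = -301.24.

-301.24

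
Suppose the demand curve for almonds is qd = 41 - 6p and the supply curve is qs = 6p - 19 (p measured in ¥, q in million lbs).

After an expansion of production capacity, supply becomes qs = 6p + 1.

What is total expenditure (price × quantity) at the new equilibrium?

Solve the original market: 41 - 6p = 6p - 19, hence p = 5 and q = 11.
The new curves are qd = 41 - 6p (demand) and qs = 6p + 1 (supply).
Clearing the new market: 41 - 6p = 6p + 1, so p = 10/3 ≈ 3.3333 and q = 21.
New expenditure = 3.3333 × 21 = 70.

70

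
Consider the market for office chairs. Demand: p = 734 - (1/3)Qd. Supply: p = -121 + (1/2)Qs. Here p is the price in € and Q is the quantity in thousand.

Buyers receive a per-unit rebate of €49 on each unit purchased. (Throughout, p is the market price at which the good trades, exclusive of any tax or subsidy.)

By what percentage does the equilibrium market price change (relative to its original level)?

Solve the original market: 2202 - 3p = 2p + 242, hence p = 392 and Q = 1026.
Since buyers' out-of-pocket price is the market price minus the rebate, the effective demand curve becomes Qd = 2349 - 3p.
New equilibrium: 2349 - 3p = 2p + 242 ⇒ 2107 = 5p ⇒ p = 421.4, Q = 1084.8.
%Δp = (421.4 − 392) / 392 × 100 = +7.5%.

+7.5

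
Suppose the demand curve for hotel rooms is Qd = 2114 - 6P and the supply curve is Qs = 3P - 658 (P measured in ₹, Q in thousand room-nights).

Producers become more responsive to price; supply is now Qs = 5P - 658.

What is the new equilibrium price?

Initially, 2114 - 6P = 3P - 658, so 2772 = 9P and P = 308, Q = 266.
With the change applied: demand Qd = 2114 - 6P, supply Qs = 5P - 658.
Clearing the new market: 2114 - 6P = 5P - 658, so P = 252 and Q = 602.

252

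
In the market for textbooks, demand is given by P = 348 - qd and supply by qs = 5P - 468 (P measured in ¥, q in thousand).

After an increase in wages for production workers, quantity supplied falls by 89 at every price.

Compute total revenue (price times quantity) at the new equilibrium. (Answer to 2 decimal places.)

Initially, 348 - P = 5P - 468, so 816 = 6P and P = 136, q = 212.
After the shift, demand is qd = 348 - P and supply is qs = 5P - 557.
New equilibrium: 348 - P = 5P - 557 ⇒ 905 = 6P ⇒ P = 905/6 ≈ 150.8333, q = 1183/6 ≈ 197.1667.
New expenditure = 150.8333 × 197.1667 = 29739.31.

29739.31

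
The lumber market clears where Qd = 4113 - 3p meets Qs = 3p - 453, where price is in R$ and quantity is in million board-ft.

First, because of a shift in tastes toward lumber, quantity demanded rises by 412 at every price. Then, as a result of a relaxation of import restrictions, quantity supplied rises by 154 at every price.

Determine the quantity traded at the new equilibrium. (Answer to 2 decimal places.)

Before the shock: 4113 - 3p = 3p - 453 ⇒ 4566 = 6p ⇒ p = 761, Q = 1830.
With the change applied: demand Qd = 4525 - 3p, supply Qs = 3p - 299.
Clearing the new market: 4525 - 3p = 3p - 299, so p = 804 and Q = 2113.

2113.00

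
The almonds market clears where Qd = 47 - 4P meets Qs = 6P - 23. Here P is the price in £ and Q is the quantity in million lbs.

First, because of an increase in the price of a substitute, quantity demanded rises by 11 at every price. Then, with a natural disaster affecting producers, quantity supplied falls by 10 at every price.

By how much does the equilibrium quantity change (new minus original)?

+2.6

Solve the original market: 47 - 4P = 6P - 23, hence P = 7 and Q = 19.
The new curves are Qd = 58 - 4P (demand) and Qs = 6P - 33 (supply).
New equilibrium: 58 - 4P = 6P - 33 ⇒ 91 = 10P ⇒ P = 9.1, Q = 21.6.
ΔQ = 21.6 − 19 = +2.6.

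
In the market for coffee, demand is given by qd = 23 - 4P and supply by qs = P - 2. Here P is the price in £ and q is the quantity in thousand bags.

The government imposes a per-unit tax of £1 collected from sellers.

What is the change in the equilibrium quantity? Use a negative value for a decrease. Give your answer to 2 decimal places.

-0.80

Initially, 23 - 4P = P - 2, so 25 = 5P and P = 5, q = 3.
Since sellers keep the price net of the tax, the effective supply curve becomes qs = P - 3.
Equate the new curves: 23 - 4P = P - 3, giving 26 = 5P, P = 5.2, q = 2.2.
Δq = 2.2 − 3 = -0.80.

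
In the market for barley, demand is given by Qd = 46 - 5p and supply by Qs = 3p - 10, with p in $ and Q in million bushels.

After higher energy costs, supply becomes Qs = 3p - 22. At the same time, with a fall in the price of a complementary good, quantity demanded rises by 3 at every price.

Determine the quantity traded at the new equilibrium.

4.625

Solve the original market: 46 - 5p = 3p - 10, hence p = 7 and Q = 11.
With the change applied: demand Qd = 49 - 5p, supply Qs = 3p - 22.
Equate the new curves: 49 - 5p = 3p - 22, giving 71 = 8p, p = 8.875, Q = 4.625.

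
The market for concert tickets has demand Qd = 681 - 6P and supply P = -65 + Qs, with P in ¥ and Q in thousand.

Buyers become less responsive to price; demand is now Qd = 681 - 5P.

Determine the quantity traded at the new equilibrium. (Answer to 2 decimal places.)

167.67

Solve the original market: 681 - 6P = P + 65, hence P = 88 and Q = 153.
The shock moves the curves to Qd = 681 - 5P and Qs = P + 65.
Equate the new curves: 681 - 5P = P + 65, giving 616 = 6P, P = 308/3 ≈ 102.6667, Q = 503/3 ≈ 167.6667.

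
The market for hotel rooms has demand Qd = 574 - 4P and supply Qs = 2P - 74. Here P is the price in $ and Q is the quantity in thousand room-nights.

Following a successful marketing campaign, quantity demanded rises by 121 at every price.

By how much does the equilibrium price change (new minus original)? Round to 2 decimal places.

+20.17

Initially, 574 - 4P = 2P - 74, so 648 = 6P and P = 108, Q = 142.
With the change applied: demand Qd = 695 - 4P, supply Qs = 2P - 74.
Equate the new curves: 695 - 4P = 2P - 74, giving 769 = 6P, P = 769/6 ≈ 128.1667, Q = 547/3 ≈ 182.3333.
ΔP = 128.1667 − 108 = +20.17.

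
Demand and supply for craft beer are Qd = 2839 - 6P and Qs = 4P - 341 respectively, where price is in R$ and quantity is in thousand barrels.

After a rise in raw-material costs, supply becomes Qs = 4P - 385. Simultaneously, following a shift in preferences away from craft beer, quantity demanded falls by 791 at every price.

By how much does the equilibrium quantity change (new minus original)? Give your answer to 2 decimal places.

Solve the original market: 2839 - 6P = 4P - 341, hence P = 318 and Q = 931.
With the change applied: demand Qd = 2048 - 6P, supply Qs = 4P - 385.
Equate the new curves: 2048 - 6P = 4P - 385, giving 2433 = 10P, P = 243.3, Q = 588.2.
ΔQ = 588.2 − 931 = -342.80.

-342.80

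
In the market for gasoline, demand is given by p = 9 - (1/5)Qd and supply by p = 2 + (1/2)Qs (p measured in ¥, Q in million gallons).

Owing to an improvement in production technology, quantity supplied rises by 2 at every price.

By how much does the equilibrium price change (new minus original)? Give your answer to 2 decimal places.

Solve the original market: 45 - 5p = 2p - 4, hence p = 7 and Q = 10.
After the shift, demand is Qd = 45 - 5p and supply is Qs = 2p - 2.
Setting them equal: 45 - 5p = 2p - 2 → 47 = 7p, so p = 47/7 ≈ 6.7143 and Q = 80/7 ≈ 11.4286.
Δp = 6.7143 − 7 = -0.29.

-0.29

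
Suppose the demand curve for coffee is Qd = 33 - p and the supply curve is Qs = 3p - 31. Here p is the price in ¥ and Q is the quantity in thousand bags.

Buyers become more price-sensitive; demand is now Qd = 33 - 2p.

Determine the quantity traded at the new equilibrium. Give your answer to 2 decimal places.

7.40

Before the shock: 33 - p = 3p - 31 ⇒ 64 = 4p ⇒ p = 16, Q = 17.
The new curves are Qd = 33 - 2p (demand) and Qs = 3p - 31 (supply).
Clearing the new market: 33 - 2p = 3p - 31, so p = 12.8 and Q = 7.4.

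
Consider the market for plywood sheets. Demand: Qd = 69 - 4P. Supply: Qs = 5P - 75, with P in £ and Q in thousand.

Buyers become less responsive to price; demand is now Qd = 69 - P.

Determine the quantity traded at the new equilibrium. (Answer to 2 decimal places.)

45.00

Before the shock: 69 - 4P = 5P - 75 ⇒ 144 = 9P ⇒ P = 16, Q = 5.
After the shift, demand is Qd = 69 - P and supply is Qs = 5P - 75.
Setting them equal: 69 - P = 5P - 75 → 144 = 6P, so P = 24 and Q = 45.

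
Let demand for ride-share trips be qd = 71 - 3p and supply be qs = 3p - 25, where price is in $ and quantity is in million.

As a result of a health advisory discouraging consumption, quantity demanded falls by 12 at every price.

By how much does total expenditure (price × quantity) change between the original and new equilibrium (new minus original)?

Initially, 71 - 3p = 3p - 25, so 96 = 6p and p = 16, q = 23.
The shock moves the curves to qd = 59 - 3p and qs = 3p - 25.
New equilibrium: 59 - 3p = 3p - 25 ⇒ 84 = 6p ⇒ p = 14, q = 17.
Expenditure moves from 16×23 = 368 to 14×17 = 238; change = -130.

-130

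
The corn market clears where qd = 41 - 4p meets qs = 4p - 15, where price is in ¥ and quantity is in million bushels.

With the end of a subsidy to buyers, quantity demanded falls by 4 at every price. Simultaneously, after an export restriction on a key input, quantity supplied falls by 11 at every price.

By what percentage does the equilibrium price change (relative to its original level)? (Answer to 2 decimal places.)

Before the shock: 41 - 4p = 4p - 15 ⇒ 56 = 8p ⇒ p = 7, q = 13.
With the change applied: demand qd = 37 - 4p, supply qs = 4p - 26.
New equilibrium: 37 - 4p = 4p - 26 ⇒ 63 = 8p ⇒ p = 7.875, q = 5.5.
%Δp = (7.875 − 7) / 7 × 100 = +12.50%.

+12.50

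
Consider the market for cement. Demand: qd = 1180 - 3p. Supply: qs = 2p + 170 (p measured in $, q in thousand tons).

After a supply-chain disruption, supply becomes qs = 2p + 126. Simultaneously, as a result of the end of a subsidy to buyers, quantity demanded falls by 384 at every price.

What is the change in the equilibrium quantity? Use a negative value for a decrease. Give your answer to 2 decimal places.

-180.00

Original equilibrium: 1180 - 3p = 2p + 170 gives 1010 = 5p, so p = 202 and q = 574.
The new curves are qd = 796 - 3p (demand) and qs = 2p + 126 (supply).
New equilibrium: 796 - 3p = 2p + 126 ⇒ 670 = 5p ⇒ p = 134, q = 394.
Δq = 394 − 574 = -180.00.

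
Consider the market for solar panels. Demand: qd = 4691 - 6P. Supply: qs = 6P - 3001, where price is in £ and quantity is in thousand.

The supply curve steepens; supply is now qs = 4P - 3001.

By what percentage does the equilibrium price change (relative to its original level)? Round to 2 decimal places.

+20.00

Solve the original market: 4691 - 6P = 6P - 3001, hence P = 641 and q = 845.
The shock moves the curves to qd = 4691 - 6P and qs = 4P - 3001.
Clearing the new market: 4691 - 6P = 4P - 3001, so P = 769.2 and q = 75.8.
%ΔP = (769.2 − 641) / 641 × 100 = +20.00%.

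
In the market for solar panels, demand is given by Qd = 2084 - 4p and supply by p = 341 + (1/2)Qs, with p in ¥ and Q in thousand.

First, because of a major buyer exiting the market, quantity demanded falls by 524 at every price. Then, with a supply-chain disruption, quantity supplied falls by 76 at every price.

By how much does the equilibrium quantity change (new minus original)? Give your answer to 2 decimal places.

Solve the original market: 2084 - 4p = 2p - 682, hence p = 461 and Q = 240.
The new curves are Qd = 1560 - 4p (demand) and Qs = 2p - 758 (supply).
Clearing the new market: 1560 - 4p = 2p - 758, so p = 1159/3 ≈ 386.3333 and Q = 44/3 ≈ 14.6667.
ΔQ = 14.6667 − 240 = -225.33.

-225.33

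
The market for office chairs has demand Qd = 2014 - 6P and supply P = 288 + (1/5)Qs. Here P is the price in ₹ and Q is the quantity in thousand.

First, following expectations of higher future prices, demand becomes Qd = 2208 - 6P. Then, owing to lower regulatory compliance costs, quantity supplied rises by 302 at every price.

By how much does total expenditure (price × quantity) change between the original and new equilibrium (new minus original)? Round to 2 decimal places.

+75653.98

Initially, 2014 - 6P = 5P - 1440, so 3454 = 11P and P = 314, Q = 130.
The new curves are Qd = 2208 - 6P (demand) and Qs = 5P - 1138 (supply).
Setting them equal: 2208 - 6P = 5P - 1138 → 3346 = 11P, so P = 3346/11 ≈ 304.1818 and Q = 4212/11 ≈ 382.9091.
Expenditure moves from 314×130 = 40820 to 304.1818×382.9091 = 116473.9835; change = +75653.98.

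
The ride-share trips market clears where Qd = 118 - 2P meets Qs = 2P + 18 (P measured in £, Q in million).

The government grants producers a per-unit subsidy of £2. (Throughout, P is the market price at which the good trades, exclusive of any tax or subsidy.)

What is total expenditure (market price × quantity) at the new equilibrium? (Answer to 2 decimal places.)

Before the shock: 118 - 2P = 2P + 18 ⇒ 100 = 4P ⇒ P = 25, Q = 68.
Since sellers receive the price plus the subsidy, the effective supply curve becomes Qs = 2P + 22.
Equate the new curves: 118 - 2P = 2P + 22, giving 96 = 4P, P = 24, Q = 70.
New expenditure = 24 × 70 = 1680.00.

1680.00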